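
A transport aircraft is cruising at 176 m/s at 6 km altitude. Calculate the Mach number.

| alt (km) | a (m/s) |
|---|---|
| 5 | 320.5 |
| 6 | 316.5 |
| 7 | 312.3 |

M = 0.556

At 6 km, from the table: a = 316.5 m/s.
M = v/a = 176 / 316.5 = 0.556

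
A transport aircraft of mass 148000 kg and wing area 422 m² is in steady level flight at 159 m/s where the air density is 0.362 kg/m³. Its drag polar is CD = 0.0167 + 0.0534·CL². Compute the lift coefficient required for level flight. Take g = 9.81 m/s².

Weight W = mg = 148000 × 9.81 = 1.4519×10^6 N; in level flight L = W.
q = ½ρv² = ½ × 0.362 × 159² = 4576 Pa.
CL = W/(q·S) = 1.4519×10^6 / (4576 × 422) = 0.7519.

CL = 0.752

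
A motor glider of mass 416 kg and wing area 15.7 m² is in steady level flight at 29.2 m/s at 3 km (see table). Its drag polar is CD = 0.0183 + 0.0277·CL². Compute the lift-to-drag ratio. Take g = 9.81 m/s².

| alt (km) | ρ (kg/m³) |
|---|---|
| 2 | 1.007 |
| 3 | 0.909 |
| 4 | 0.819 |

At 3 km, from the table: ρ = 0.909 kg/m³.
Level flight ⇒ L = W = m·g = 416 × 9.81 = 4081 N.
q = ½ρv² = ½ × 0.909 × 29.2² = 387.5 Pa.
CL = W/(q·S) = 4081 / (387.5 × 15.7) = 0.6708.
CD = 0.0183 + 0.0277 × 0.6708² = 0.03076.
L/D = CL/CD = 0.6708 / 0.03076 = 21.8

L/D = 21.8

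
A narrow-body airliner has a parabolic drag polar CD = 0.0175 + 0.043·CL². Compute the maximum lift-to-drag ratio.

For CD = CD0 + K·CL², (L/D)max occurs at CL* = √(CD0/K) and equals 1/(2√(K·CD0)).
(L/D)max = 1/(2√(0.043 × 0.0175)) = 1/(2 × 0.02743) = 18.2

(L/D)max = 18.2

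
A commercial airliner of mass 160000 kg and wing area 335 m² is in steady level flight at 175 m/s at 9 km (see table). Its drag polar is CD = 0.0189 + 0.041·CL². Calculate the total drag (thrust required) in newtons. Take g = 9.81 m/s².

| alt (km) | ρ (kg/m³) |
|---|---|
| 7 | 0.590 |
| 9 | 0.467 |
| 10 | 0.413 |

D = 87400 N

At 9 km, from the table: ρ = 0.467 kg/m³.
Weight W = mg = 160000 × 9.81 = 1.5696×10^6 N; in level flight L = W.
q = ½ρv² = ½ × 0.467 × 175² = 7151 Pa.
CL = 2W/(ρv²S) = 2×1.5696×10^6/(0.467×175²×335) = 0.6552.
CD = 0.0189 + 0.041 × 0.6552² = 0.0365.
D = q·S·CD = 7151 × 335 × 0.0365 = 87440 N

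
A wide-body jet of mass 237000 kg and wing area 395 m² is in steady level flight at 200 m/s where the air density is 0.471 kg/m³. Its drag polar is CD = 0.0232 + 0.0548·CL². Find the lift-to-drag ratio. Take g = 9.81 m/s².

L/D = 14

Level flight ⇒ L = W = m·g = 237000 × 9.81 = 2.325×10^6 N.
q = ½ρv² = ½ × 0.471 × 200² = 9420 Pa.
CL = 2W/(ρv²S) = 2×2.325×10^6/(0.471×200²×395) = 0.6248.
CD = 0.0232 + 0.0548 × 0.6248² = 0.0446.
L/D = CL/CD = 0.6248 / 0.0446 = 14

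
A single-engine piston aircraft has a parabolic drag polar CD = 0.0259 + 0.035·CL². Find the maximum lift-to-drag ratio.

For CD = CD0 + K·CL², (L/D)max occurs at CL* = √(CD0/K) and equals 1/(2√(K·CD0)).
(L/D)max = 1/(2√(0.035 × 0.0259)) = 1/(2 × 0.03011) = 16.6

(L/D)max = 16.6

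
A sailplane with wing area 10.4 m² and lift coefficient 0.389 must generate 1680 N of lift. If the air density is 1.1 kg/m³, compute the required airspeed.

v = 27.5 m/s

L = ½ρv²S·CL ⇒ v = √(2L/(ρ·S·CL))
v = √(2 × 1680 / (1.1 × 10.4 × 0.389)) = √755 = 27.5 m/s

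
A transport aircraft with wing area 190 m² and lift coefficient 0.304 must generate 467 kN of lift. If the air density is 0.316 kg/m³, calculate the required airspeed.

L = ½ρv²S·CL ⇒ v = √(2L/(ρ·S·CL))
v = √(2 × 4.67×10^5 / (0.316 × 190 × 0.304)) = √51170 = 226 m/s

v = 226 m/s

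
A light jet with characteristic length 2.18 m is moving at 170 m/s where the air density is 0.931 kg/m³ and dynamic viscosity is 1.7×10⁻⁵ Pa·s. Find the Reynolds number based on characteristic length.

Re = 2.03×10^7

Re = ρ·v·c/μ = 0.931 × 170 × 2.18 / (1.7×10⁻⁵) = 2.03×10^7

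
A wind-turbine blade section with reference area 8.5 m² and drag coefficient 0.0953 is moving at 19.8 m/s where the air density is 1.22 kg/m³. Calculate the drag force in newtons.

D = ½ρv²S·CD = ½ × 1.22 × 19.8² × 8.5 × 0.0953 = 194 N

D = 194 N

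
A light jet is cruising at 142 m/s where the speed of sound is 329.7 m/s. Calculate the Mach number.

M = 0.431

M = v/a = 142 / 329.7 = 0.431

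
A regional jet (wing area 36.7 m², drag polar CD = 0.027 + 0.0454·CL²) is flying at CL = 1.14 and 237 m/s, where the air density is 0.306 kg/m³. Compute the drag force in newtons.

D = 27100 N

CD = 0.027 + 0.0454 × 1.14² = 0.086
D = ½ρv²S·CD = ½ × 0.306 × 237² × 36.7 × 0.086 = 27100 N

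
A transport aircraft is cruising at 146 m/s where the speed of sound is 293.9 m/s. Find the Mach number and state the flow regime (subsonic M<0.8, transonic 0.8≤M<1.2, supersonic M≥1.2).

M = v/a = 146 / 293.9 = 0.497
M = 0.497 → subsonic.

M = 0.497 (subsonic)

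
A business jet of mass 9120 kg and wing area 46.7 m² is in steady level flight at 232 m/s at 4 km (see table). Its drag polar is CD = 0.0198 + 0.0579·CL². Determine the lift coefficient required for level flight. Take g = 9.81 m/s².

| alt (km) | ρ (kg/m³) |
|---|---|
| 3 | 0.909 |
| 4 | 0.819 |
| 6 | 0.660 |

CL = 0.0869

At 4 km, from the table: ρ = 0.819 kg/m³.
Weight W = mg = 9120 × 9.81 = 89467 N; in level flight L = W.
q = ½ρv² = ½ × 0.819 × 232² = 22040 Pa.
CL = W/(q·S) = 89467 / (22040 × 46.7) = 0.08692.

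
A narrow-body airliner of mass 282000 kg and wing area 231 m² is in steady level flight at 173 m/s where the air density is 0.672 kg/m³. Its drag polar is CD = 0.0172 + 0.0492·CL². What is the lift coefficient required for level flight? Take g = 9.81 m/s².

CL = 1.19

Weight W = mg = 282000 × 9.81 = 2.7664×10^6 N; in level flight L = W.
q = ½ρv² = ½ × 0.672 × 173² = 10060 Pa.
Required CL = L/(qS) = 2.7664×10^6/(10060·231) = 1.191.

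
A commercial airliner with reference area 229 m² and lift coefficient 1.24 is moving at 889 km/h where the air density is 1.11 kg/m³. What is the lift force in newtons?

Convert speed: v = 889 km/h ÷ 3.6 = 246.9 m/s.
Dynamic pressure q = ½ρv² = ½ × 1.11 × 246.9² = 33840 Pa.
L = q·S·CL = 33840 × 229 × 1.24 = 9.61×10^6 N ≈ 9610 kN

L = 9.61×10^6 N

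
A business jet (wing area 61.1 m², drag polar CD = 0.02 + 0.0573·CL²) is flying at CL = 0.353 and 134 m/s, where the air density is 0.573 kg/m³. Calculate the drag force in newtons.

CD = 0.02 + 0.0573 × 0.353² = 0.02714
D = ½ρv²S·CD = ½ × 0.573 × 134² × 61.1 × 0.02714 = 8530 N

D = 8530 N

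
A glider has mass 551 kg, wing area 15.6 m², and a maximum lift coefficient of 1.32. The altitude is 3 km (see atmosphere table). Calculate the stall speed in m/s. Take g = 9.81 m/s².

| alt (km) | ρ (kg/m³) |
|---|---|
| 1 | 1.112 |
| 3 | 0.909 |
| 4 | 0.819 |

V_stall = 24 m/s

At 3 km, from the table: ρ = 0.909 kg/m³.
Stall occurs when L = W at CL,max. W = mg = 551 × 9.81 = 5405 N.
From L = ½ρV²S·CL,max = W: V_stall = √(2W/(ρSCL,max)) = √(2·5405/(0.909·15.6·1.32))
V_stall = √577.5 = 24 m/s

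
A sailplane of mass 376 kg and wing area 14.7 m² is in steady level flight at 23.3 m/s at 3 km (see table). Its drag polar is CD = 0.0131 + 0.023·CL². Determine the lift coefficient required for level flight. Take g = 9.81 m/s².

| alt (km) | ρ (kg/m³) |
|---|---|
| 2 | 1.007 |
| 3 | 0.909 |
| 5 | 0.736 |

CL = 1.02

At 3 km, from the table: ρ = 0.909 kg/m³.
Level flight ⇒ L = W = m·g = 376 × 9.81 = 3688.6 N.
Dynamic pressure q = 0.5 × 0.909 × 23.3² = 246.7 Pa.
CL = W/(q·S) = 3688.6 / (246.7 × 14.7) = 1.017.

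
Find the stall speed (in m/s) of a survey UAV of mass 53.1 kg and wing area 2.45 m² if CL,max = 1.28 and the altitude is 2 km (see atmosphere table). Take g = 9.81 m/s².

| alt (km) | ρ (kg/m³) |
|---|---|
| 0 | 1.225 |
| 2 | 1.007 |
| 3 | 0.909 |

At 2 km, from the table: ρ = 1.007 kg/m³.
Stall occurs when L = W at CL,max. W = mg = 53.1 × 9.81 = 520.9 N.
V_stall = √(2W/(ρ·S·CL,max)) = √(2 × 520.9 / (1.007 × 2.45 × 1.28))
V_stall = √329.9 = 18.2 m/s

V_stall = 18.2 m/s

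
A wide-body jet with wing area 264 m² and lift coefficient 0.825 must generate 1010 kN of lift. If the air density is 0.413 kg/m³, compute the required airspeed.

L = ½ρv²S·CL ⇒ v = √(2L/(ρ·S·CL))
v = √(2 × 1.01×10^6 / (0.413 × 264 × 0.825)) = √22460 = 150 m/s

v = 150 m/s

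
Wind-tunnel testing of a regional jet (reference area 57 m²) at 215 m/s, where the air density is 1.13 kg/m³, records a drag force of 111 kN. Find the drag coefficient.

From D = ½ρv²S·CD, rearranging gives CD = 2D/(ρv²S).
CD = 2 × 1.11×10^5 / (1.13 × 215² × 57) = 0.0746

CD = 0.0746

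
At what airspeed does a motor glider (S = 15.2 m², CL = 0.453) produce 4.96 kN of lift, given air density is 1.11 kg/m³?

v = 36 m/s

L = ½ρv²S·CL ⇒ v = √(2L/(ρ·S·CL))
v = √(2 × 4960 / (1.11 × 15.2 × 0.453)) = √1298 = 36 m/s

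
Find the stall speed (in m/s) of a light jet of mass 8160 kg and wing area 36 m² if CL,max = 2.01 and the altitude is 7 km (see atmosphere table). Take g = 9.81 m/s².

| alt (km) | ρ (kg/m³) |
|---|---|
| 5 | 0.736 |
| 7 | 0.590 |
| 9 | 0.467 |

V_stall = 61.2 m/s

At 7 km, from the table: ρ = 0.590 kg/m³.
Weight W = mg = 8160 × 9.81 = 80050 N.
V_stall = √(2W/(ρ·S·CL,max)) = √(2 × 80050 / (0.59 × 36 × 2.01))
V_stall = √3750 = 61.2 m/s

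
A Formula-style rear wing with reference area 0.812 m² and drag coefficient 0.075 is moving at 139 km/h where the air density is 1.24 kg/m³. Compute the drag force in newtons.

Convert speed: v = 139 km/h ÷ 3.6 = 38.61 m/s.
Dynamic pressure q = ½ρv² = ½ × 1.24 × 38.61² = 924.3 Pa.
D = q·S·CD = 924.3 × 0.812 × 0.075 = 56.3 N

D = 56.3 N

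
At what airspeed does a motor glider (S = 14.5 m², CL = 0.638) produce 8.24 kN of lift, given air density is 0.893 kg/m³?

v = 44.7 m/s

L = ½ρv²S·CL ⇒ v = √(2L/(ρ·S·CL))
v = √(2 × 8240 / (0.893 × 14.5 × 0.638)) = √1995 = 44.7 m/s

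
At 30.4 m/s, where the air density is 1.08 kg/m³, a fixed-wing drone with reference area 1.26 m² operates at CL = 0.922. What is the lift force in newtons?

L = 580 N

Dynamic pressure q = ½ρv² = ½ × 1.08 × 30.4² = 499 Pa.
L = q·S·CL = 499 × 1.26 × 0.922 = 580 N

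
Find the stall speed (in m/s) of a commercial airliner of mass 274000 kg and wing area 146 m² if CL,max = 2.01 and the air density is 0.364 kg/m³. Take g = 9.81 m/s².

V_stall = 224 m/s

Weight W = mg = 274000 × 9.81 = 2.688×10^6 N.
From L = ½ρV²S·CL,max = W: V_stall = √(2W/(ρSCL,max)) = √(2·2.688×10^6/(0.364·146·2.01))
V_stall = √50330 = 224 m/s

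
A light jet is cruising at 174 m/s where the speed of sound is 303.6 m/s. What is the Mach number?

M = v/a = 174 / 303.6 = 0.573

M = 0.573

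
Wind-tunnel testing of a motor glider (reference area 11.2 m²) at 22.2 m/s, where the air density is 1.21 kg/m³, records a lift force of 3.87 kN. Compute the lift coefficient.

CL = 1.16

From L = ½ρv²S·CL, rearranging gives CL = 2L/(ρv²S).
CL = 2 × 3870 / (1.21 × 22.2² × 11.2) = 1.16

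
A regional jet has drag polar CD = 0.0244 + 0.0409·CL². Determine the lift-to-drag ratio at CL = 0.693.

L/D = 15.7

CD = 0.0244 + 0.0409 × 0.693² = 0.04404
L/D = CL/CD = 0.693 / 0.04404 = 15.7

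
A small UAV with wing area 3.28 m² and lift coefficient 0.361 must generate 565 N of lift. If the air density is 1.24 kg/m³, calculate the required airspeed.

v = 27.7 m/s

L = ½ρv²S·CL ⇒ v = √(2L/(ρ·S·CL))
v = √(2 × 565 / (1.24 × 3.28 × 0.361)) = √769.6 = 27.7 m/s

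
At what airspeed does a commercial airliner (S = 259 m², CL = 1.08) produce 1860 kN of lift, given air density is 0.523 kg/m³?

v = 159 m/s

L = ½ρv²S·CL ⇒ v = √(2L/(ρ·S·CL))
v = √(2 × 1.86×10^6 / (0.523 × 259 × 1.08)) = √25430 = 159 m/s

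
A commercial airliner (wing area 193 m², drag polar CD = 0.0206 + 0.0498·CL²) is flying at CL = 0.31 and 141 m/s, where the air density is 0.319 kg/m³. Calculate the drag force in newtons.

D = 15500 N

CD = 0.0206 + 0.0498 × 0.31² = 0.02539
D = ½ρv²S·CD = ½ × 0.319 × 141² × 193 × 0.02539 = 15500 N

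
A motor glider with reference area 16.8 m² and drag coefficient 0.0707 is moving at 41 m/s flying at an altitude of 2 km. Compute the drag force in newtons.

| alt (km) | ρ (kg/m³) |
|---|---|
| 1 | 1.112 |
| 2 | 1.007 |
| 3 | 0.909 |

At 2 km, from the table: ρ = 1.007 kg/m³.
Dynamic pressure q = ½ρv² = ½ × 1.007 × 41² = 846.4 Pa.
D = q·S·CD = 846.4 × 16.8 × 0.0707 = 1010 N

D = 1010 N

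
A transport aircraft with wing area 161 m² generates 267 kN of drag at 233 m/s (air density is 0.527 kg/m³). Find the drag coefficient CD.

CD = 0.116

From D = ½ρv²S·CD, rearranging gives CD = 2D/(ρv²S).
CD = 2 × 2.67×10^5 / (0.527 × 233² × 161) = 0.116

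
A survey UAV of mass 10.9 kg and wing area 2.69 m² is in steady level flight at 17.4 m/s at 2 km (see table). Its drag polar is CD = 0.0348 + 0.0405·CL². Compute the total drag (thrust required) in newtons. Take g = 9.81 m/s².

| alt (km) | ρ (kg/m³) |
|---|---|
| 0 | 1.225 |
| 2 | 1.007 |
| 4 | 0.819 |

At 2 km, from the table: ρ = 1.007 kg/m³.
In steady level flight, lift balances weight: W = mg = 10.9 × 9.81 = 106.93 N.
Dynamic pressure q = 0.5 × 1.007 × 17.4² = 152.4 Pa.
Required CL = L/(qS) = 106.93/(152.4·2.69) = 0.2608.
CD = 0.0348 + 0.0405 × 0.2608² = 0.03755.
D = q·S·CD = 152.4 × 2.69 × 0.03755 = 15.4 N

D = 15.4 N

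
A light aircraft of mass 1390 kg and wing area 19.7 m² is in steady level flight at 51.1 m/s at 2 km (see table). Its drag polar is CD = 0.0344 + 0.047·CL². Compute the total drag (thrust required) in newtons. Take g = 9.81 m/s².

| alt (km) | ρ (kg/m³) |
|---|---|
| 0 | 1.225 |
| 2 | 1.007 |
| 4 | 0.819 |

D = 1230 N

At 2 km, from the table: ρ = 1.007 kg/m³.
Level flight ⇒ L = W = m·g = 1390 × 9.81 = 13636 N.
Dynamic pressure q = 0.5 × 1.007 × 51.1² = 1315 Pa.
Required CL = L/(qS) = 13636/(1315·19.7) = 0.5265.
CD = 0.0344 + 0.047 × 0.5265² = 0.04743.
D = q·S·CD = 1315 × 19.7 × 0.04743 = 1228 N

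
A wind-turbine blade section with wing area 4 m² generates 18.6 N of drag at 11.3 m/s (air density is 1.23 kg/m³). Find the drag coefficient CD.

CD = 0.0592

From D = ½ρv²S·CD, rearranging gives CD = 2D/(ρv²S).
CD = 2 × 18.6 / (1.23 × 11.3² × 4) = 0.0592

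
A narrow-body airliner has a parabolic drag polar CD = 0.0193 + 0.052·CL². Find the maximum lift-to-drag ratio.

For CD = CD0 + K·CL², (L/D)max occurs at CL* = √(CD0/K) and equals 1/(2√(K·CD0)).
(L/D)max = 1/(2√(0.052 × 0.0193)) = 1/(2 × 0.03168) = 15.8

(L/D)max = 15.8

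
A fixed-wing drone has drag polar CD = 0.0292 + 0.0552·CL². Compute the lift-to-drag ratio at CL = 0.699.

L/D = 12.4

CD = 0.0292 + 0.0552 × 0.699² = 0.05617
L/D = CL/CD = 0.699 / 0.05617 = 12.4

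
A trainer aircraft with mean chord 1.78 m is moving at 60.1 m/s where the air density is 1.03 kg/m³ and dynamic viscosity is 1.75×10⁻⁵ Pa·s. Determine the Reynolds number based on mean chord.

Re = 6.3×10^6

Re = ρ·v·c/μ = 1.03 × 60.1 × 1.78 / (1.75×10⁻⁵) = 6.3×10^6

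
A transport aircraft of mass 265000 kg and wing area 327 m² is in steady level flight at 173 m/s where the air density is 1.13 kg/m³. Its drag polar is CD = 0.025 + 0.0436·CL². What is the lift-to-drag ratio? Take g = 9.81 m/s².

In steady level flight, lift balances weight: W = mg = 265000 × 9.81 = 2.5996×10^6 N.
Dynamic pressure q = 0.5 × 1.13 × 173² = 16910 Pa.
Required CL = L/(qS) = 2.5996×10^6/(16910·327) = 0.4701.
CD = 0.025 + 0.0436 × 0.4701² = 0.03464.
L/D = CL/CD = 0.4701 / 0.03464 = 13.6

L/D = 13.6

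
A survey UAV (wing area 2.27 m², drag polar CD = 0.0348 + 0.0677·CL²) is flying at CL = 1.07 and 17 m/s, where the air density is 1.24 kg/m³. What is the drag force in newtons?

D = 45.7 N

CD = 0.0348 + 0.0677 × 1.07² = 0.1123
D = ½ρv²S·CD = ½ × 1.24 × 17² × 2.27 × 0.1123 = 45.7 N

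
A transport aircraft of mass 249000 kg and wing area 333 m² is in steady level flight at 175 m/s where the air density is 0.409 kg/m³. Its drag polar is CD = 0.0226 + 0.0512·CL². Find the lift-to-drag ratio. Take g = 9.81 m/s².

L/D = 12.6

In steady level flight, lift balances weight: W = mg = 249000 × 9.81 = 2.4427×10^6 N.
Dynamic pressure q = 0.5 × 0.409 × 175² = 6263 Pa.
Required CL = L/(qS) = 2.4427×10^6/(6263·333) = 1.171.
CD = 0.0226 + 0.0512 × 1.171² = 0.09284.
L/D = CL/CD = 1.171 / 0.09284 = 12.6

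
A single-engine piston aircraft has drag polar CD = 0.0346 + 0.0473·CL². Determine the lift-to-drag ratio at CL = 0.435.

L/D = 9.99

CD = 0.0346 + 0.0473 × 0.435² = 0.04355
L/D = CL/CD = 0.435 / 0.04355 = 9.99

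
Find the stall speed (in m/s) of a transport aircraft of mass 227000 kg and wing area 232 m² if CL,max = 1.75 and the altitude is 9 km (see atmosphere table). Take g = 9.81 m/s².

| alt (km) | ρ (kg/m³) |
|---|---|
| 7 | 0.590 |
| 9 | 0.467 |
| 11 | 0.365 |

At 9 km, from the table: ρ = 0.467 kg/m³.
Stall occurs when L = W at CL,max. W = mg = 227000 × 9.81 = 2.227×10^6 N.
From L = ½ρV²S·CL,max = W: V_stall = √(2W/(ρSCL,max)) = √(2·2.227×10^6/(0.467·232·1.75))
V_stall = √23490 = 153 m/s

V_stall = 153 m/s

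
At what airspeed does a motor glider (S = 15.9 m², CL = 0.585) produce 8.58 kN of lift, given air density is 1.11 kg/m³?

L = ½ρv²S·CL ⇒ v = √(2L/(ρ·S·CL))
v = √(2 × 8580 / (1.11 × 15.9 × 0.585)) = √1662 = 40.8 m/s

v = 40.8 m/s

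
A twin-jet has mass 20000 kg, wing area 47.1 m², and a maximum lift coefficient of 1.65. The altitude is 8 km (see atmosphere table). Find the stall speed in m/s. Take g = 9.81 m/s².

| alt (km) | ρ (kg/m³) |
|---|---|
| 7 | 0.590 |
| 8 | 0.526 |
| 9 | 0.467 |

V_stall = 98 m/s

At 8 km, from the table: ρ = 0.526 kg/m³.
Weight W = mg = 20000 × 9.81 = 1.962×10^5 N.
From L = ½ρV²S·CL,max = W: V_stall = √(2W/(ρSCL,max)) = √(2·1.962×10^5/(0.526·47.1·1.65))
V_stall = √9599 = 98 m/s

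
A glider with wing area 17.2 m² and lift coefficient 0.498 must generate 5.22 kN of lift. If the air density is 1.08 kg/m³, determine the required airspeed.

L = ½ρv²S·CL ⇒ v = √(2L/(ρ·S·CL))
v = √(2 × 5220 / (1.08 × 17.2 × 0.498)) = √1129 = 33.6 m/s

v = 33.6 m/s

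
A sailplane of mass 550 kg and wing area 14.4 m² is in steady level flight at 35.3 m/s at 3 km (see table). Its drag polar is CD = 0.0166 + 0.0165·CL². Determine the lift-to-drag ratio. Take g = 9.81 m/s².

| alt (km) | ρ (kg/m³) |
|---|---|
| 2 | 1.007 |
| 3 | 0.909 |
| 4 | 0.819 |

L/D = 27.8

At 3 km, from the table: ρ = 0.909 kg/m³.
Weight W = mg = 550 × 9.81 = 5395.5 N; in level flight L = W.
q = ½ρv² = ½ × 0.909 × 35.3² = 566.3 Pa.
CL = 2W/(ρv²S) = 2×5395.5/(0.909×35.3²×14.4) = 0.6616.
CD = 0.0166 + 0.0165 × 0.6616² = 0.02382.
L/D = CL/CD = 0.6616 / 0.02382 = 27.8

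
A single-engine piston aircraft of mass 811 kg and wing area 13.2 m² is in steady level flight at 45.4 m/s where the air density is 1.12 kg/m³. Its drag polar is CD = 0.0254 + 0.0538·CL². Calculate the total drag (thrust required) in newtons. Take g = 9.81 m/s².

D = 611 N

Level flight ⇒ L = W = m·g = 811 × 9.81 = 7955.9 N.
q = ½ρv² = ½ × 1.12 × 45.4² = 1154 Pa.
CL = 2W/(ρv²S) = 2×7955.9/(1.12×45.4²×13.2) = 0.5222.
CD = 0.0254 + 0.0538 × 0.5222² = 0.04007.
D = q·S·CD = 1154 × 13.2 × 0.04007 = 610.5 N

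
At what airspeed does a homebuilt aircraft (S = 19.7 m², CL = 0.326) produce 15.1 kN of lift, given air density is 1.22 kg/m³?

v = 62.1 m/s

L = ½ρv²S·CL ⇒ v = √(2L/(ρ·S·CL))
v = √(2 × 15100 / (1.22 × 19.7 × 0.326)) = √3854 = 62.1 m/s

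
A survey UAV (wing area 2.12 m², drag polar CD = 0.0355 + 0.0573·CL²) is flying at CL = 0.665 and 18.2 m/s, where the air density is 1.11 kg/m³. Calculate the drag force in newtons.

CD = 0.0355 + 0.0573 × 0.665² = 0.06084
D = ½ρv²S·CD = ½ × 1.11 × 18.2² × 2.12 × 0.06084 = 23.7 N

D = 23.7 N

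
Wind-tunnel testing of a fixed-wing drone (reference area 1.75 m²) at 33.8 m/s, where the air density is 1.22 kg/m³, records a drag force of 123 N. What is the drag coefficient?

From D = ½ρv²S·CD, rearranging gives CD = 2D/(ρv²S).
CD = 2 × 123 / (1.22 × 33.8² × 1.75) = 0.101

CD = 0.101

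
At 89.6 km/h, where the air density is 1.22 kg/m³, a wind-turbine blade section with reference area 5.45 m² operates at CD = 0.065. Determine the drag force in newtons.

D = 134 N

Convert speed: v = 89.6 km/h ÷ 3.6 = 24.89 m/s.
Dynamic pressure q = ½ρv² = ½ × 1.22 × 24.89² = 377.9 Pa.
D = q·S·CD = 377.9 × 5.45 × 0.065 = 134 N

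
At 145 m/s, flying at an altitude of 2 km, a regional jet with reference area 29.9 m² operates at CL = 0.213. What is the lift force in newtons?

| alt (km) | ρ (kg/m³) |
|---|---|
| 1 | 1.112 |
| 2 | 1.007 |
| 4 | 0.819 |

At 2 km, from the table: ρ = 1.007 kg/m³.
Dynamic pressure q = ½ρv² = ½ × 1.007 × 145² = 10590 Pa.
L = q·S·CL = 10590 × 29.9 × 0.213 = 67400 N ≈ 67.4 kN

L = 67400 N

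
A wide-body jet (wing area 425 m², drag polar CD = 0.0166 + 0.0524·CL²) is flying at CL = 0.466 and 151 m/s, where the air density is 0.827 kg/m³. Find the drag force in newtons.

CD = 0.0166 + 0.0524 × 0.466² = 0.02798
D = ½ρv²S·CD = ½ × 0.827 × 151² × 425 × 0.02798 = 1.12×10^5 N

D = 1.12×10^5 N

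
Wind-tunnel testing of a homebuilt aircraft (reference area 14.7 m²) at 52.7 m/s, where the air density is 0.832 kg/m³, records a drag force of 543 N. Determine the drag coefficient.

CD = 0.032

From D = ½ρv²S·CD, rearranging gives CD = 2D/(ρv²S).
CD = 2 × 543 / (0.832 × 52.7² × 14.7) = 0.032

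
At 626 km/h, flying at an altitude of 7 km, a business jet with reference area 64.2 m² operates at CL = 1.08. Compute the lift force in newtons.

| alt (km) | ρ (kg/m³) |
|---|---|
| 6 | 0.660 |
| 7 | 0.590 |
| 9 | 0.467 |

At 7 km, from the table: ρ = 0.590 kg/m³.
Convert speed: v = 626 km/h ÷ 3.6 = 173.9 m/s.
L = ½ρv²S·CL = ½ × 0.59 × 173.9² × 64.2 × 1.08 = 6.18×10^5 N ≈ 618 kN

L = 6.18×10^5 N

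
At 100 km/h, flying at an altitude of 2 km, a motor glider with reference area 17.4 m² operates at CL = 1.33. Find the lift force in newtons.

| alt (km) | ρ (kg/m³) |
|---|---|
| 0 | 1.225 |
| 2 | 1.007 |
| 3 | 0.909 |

At 2 km, from the table: ρ = 1.007 kg/m³.
Convert speed: v = 100 km/h ÷ 3.6 = 27.78 m/s.
L = ½ρv²S·CL = ½ × 1.007 × 27.78² × 17.4 × 1.33 = 8990 N ≈ 8.99 kN

L = 8990 N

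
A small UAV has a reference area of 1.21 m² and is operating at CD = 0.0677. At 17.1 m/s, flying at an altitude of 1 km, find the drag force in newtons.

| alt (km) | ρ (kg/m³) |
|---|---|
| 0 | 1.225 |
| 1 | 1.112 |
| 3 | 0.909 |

At 1 km, from the table: ρ = 1.112 kg/m³.
Dynamic pressure q = ½ρv² = ½ × 1.112 × 17.1² = 162.6 Pa.
D = q·S·CD = 162.6 × 1.21 × 0.0677 = 13.3 N

D = 13.3 N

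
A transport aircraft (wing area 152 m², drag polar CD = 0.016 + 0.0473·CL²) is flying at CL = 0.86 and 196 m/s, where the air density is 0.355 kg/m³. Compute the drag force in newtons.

CD = 0.016 + 0.0473 × 0.86² = 0.05098
D = ½ρv²S·CD = ½ × 0.355 × 196² × 152 × 0.05098 = 52800 N

D = 52800 N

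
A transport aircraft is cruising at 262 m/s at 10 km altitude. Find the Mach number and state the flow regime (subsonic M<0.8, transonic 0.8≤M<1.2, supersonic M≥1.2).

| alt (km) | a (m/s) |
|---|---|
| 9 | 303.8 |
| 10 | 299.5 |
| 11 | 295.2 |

M = 0.875 (transonic)

At 10 km, from the table: a = 299.5 m/s.
M = v/a = 262 / 299.5 = 0.875
M = 0.875 → transonic.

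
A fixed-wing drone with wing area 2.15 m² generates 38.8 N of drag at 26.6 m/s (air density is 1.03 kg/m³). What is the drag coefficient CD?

From D = ½ρv²S·CD, rearranging gives CD = 2D/(ρv²S).
CD = 2 × 38.8 / (1.03 × 26.6² × 2.15) = 0.0495

CD = 0.0495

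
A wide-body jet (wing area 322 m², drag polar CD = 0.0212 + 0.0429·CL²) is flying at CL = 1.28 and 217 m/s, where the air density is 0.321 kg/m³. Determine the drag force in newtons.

CD = 0.0212 + 0.0429 × 1.28² = 0.09149
D = ½ρv²S·CD = ½ × 0.321 × 217² × 322 × 0.09149 = 2.23×10^5 N

D = 2.23×10^5 N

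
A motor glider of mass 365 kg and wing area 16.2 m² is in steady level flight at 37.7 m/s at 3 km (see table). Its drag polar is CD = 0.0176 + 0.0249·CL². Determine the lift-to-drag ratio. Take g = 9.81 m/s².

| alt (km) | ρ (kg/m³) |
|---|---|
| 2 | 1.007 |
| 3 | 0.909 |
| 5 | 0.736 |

At 3 km, from the table: ρ = 0.909 kg/m³.
Level flight ⇒ L = W = m·g = 365 × 9.81 = 3580.7 N.
Dynamic pressure q = 0.5 × 0.909 × 37.7² = 646 Pa.
CL = W/(q·S) = 3580.7 / (646 × 16.2) = 0.3422.
CD = 0.0176 + 0.0249 × 0.3422² = 0.02052.
L/D = CL/CD = 0.3422 / 0.02052 = 16.7

L/D = 16.7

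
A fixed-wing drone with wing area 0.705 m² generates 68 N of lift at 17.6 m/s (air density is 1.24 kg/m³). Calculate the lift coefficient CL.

From L = ½ρv²S·CL, rearranging gives CL = 2L/(ρv²S).
CL = 2 × 68 / (1.24 × 17.6² × 0.705) = 0.502

CL = 0.502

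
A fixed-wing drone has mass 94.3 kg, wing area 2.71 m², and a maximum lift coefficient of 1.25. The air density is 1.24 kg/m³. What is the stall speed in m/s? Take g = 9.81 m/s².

Weight W = mg = 94.3 × 9.81 = 925.1 N.
From L = ½ρV²S·CL,max = W: V_stall = √(2W/(ρSCL,max)) = √(2·925.1/(1.24·2.71·1.25))
V_stall = √440.5 = 21 m/s

V_stall = 21 m/s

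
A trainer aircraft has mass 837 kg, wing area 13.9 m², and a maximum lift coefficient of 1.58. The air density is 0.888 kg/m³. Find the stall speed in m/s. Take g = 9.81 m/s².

V_stall = 29 m/s

Weight W = mg = 837 × 9.81 = 8211 N.
V_stall = √(2W/(ρ·S·CL,max)) = √(2 × 8211 / (0.888 × 13.9 × 1.58))
V_stall = √842.1 = 29 m/s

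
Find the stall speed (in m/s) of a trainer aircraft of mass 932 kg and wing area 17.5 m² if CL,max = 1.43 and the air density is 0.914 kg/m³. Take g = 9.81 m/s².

V_stall = 28.3 m/s

Weight W = mg = 932 × 9.81 = 9143 N.
From L = ½ρV²S·CL,max = W: V_stall = √(2W/(ρSCL,max)) = √(2·9143/(0.914·17.5·1.43))
V_stall = √799.5 = 28.3 m/s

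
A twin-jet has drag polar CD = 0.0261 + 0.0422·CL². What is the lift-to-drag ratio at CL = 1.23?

L/D = 13.7

CD = 0.0261 + 0.0422 × 1.23² = 0.08994
L/D = CL/CD = 1.23 / 0.08994 = 13.7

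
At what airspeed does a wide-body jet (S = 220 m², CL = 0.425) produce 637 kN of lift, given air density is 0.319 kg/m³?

L = ½ρv²S·CL ⇒ v = √(2L/(ρ·S·CL))
v = √(2 × 6.37×10^5 / (0.319 × 220 × 0.425)) = √42710 = 207 m/s

v = 207 m/s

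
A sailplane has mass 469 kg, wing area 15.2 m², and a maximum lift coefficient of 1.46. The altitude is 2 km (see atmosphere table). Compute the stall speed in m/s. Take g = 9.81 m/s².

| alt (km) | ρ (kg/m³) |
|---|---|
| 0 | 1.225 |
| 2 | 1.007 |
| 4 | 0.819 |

V_stall = 20.3 m/s

At 2 km, from the table: ρ = 1.007 kg/m³.
Stall occurs when L = W at CL,max. W = mg = 469 × 9.81 = 4601 N.
V_stall = √(2W/(ρ·S·CL,max)) = √(2 × 4601 / (1.007 × 15.2 × 1.46))
V_stall = √411.8 = 20.3 m/s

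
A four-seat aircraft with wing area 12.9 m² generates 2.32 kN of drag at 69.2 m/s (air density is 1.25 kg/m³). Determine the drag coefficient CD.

CD = 0.0601

From D = ½ρv²S·CD, rearranging gives CD = 2D/(ρv²S).
CD = 2 × 2320 / (1.25 × 69.2² × 12.9) = 0.0601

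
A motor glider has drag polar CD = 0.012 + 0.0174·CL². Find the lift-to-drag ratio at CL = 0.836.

CD = 0.012 + 0.0174 × 0.836² = 0.02416
L/D = CL/CD = 0.836 / 0.02416 = 34.6

L/D = 34.6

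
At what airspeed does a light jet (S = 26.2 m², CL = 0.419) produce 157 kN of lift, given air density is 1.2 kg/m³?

L = ½ρv²S·CL ⇒ v = √(2L/(ρ·S·CL))
v = √(2 × 1.57×10^5 / (1.2 × 26.2 × 0.419)) = √23840 = 154 m/s

v = 154 m/s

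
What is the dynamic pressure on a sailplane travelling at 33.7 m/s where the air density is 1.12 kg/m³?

q = 636 Pa

q = ½ρv² = ½ × 1.12 × 33.7² = 636 Pa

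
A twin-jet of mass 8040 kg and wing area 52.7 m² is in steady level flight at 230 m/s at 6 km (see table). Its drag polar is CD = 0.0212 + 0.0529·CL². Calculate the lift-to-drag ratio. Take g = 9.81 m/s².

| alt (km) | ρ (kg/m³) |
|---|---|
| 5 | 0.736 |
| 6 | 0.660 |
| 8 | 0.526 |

At 6 km, from the table: ρ = 0.660 kg/m³.
Weight W = mg = 8040 × 9.81 = 78872 N; in level flight L = W.
Dynamic pressure q = 0.5 × 0.66 × 230² = 17460 Pa.
CL = W/(q·S) = 78872 / (17460 × 52.7) = 0.08573.
CD = 0.0212 + 0.0529 × 0.08573² = 0.02159.
L/D = CL/CD = 0.08573 / 0.02159 = 3.97

L/D = 3.97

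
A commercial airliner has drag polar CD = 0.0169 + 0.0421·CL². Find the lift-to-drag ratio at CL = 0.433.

L/D = 17.5

CD = 0.0169 + 0.0421 × 0.433² = 0.02479
L/D = CL/CD = 0.433 / 0.02479 = 17.5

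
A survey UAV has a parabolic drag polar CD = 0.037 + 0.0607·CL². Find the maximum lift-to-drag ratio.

For CD = CD0 + K·CL², (L/D)max occurs at CL* = √(CD0/K) and equals 1/(2√(K·CD0)).
(L/D)max = 1/(2√(0.0607 × 0.037)) = 1/(2 × 0.04739) = 10.6

(L/D)max = 10.6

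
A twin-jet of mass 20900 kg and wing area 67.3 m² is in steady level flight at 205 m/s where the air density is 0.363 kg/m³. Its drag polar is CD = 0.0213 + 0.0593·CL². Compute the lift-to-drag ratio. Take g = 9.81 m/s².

L/D = 13

Weight W = mg = 20900 × 9.81 = 2.0503×10^5 N; in level flight L = W.
q = ½ρv² = ½ × 0.363 × 205² = 7628 Pa.
Required CL = L/(qS) = 2.0503×10^5/(7628·67.3) = 0.3994.
CD = 0.0213 + 0.0593 × 0.3994² = 0.03076.
L/D = CL/CD = 0.3994 / 0.03076 = 13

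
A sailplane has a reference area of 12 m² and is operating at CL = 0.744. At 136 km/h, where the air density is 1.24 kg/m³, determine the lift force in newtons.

Convert speed: v = 136 km/h ÷ 3.6 = 37.78 m/s.
Dynamic pressure q = ½ρv² = ½ × 1.24 × 37.78² = 884.8 Pa.
L = q·S·CL = 884.8 × 12 × 0.744 = 7900 N ≈ 7.9 kN

L = 7900 N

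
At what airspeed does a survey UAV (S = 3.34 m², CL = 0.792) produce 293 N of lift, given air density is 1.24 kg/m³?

L = ½ρv²S·CL ⇒ v = √(2L/(ρ·S·CL))
v = √(2 × 293 / (1.24 × 3.34 × 0.792)) = √178.7 = 13.4 m/s

v = 13.4 m/s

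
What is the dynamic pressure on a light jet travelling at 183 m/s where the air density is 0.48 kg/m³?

q = 8040 Pa

q = ½ρv² = ½ × 0.48 × 183² = 8040 Pa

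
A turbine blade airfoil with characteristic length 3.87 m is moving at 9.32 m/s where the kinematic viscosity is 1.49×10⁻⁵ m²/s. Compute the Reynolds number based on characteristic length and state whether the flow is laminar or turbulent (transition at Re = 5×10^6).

Re = v·c/ν = 9.32 × 3.87 / (1.49×10⁻⁵) = 2.42×10^6
Since 2.42×10^6 < 5×10^6, the flow is laminar.

Re = 2.42×10^6 (laminar)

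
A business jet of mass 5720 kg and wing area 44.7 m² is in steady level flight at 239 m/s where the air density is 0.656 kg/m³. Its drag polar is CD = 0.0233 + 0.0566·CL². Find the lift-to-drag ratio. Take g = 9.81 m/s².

Weight W = mg = 5720 × 9.81 = 56113 N; in level flight L = W.
q = ½ρv² = ½ × 0.656 × 239² = 18740 Pa.
CL = 2W/(ρv²S) = 2×56113/(0.656×239²×44.7) = 0.067.
CD = 0.0233 + 0.0566 × 0.067² = 0.02355.
L/D = CL/CD = 0.067 / 0.02355 = 2.84

L/D = 2.84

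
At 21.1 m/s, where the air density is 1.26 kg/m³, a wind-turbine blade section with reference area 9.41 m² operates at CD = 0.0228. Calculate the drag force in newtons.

D = 60.2 N

Dynamic pressure q = ½ρv² = ½ × 1.26 × 21.1² = 280.5 Pa.
D = q·S·CD = 280.5 × 9.41 × 0.0228 = 60.2 N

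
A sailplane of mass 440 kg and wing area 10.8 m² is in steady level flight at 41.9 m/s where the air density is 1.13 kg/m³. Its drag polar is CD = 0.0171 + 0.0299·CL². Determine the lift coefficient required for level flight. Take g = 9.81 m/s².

CL = 0.403

In steady level flight, lift balances weight: W = mg = 440 × 9.81 = 4316.4 N.
Dynamic pressure q = 0.5 × 1.13 × 41.9² = 991.9 Pa.
Required CL = L/(qS) = 4316.4/(991.9·10.8) = 0.4029.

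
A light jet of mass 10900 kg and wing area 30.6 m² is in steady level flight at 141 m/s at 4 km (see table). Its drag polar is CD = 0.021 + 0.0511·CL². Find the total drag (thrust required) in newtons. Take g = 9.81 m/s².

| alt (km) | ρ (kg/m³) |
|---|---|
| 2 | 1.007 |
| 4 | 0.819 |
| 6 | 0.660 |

D = 7580 N

At 4 km, from the table: ρ = 0.819 kg/m³.
In steady level flight, lift balances weight: W = mg = 10900 × 9.81 = 1.0693×10^5 N.
q = ½ρv² = ½ × 0.819 × 141² = 8141 Pa.
Required CL = L/(qS) = 1.0693×10^5/(8141·30.6) = 0.4292.
CD = 0.021 + 0.0511 × 0.4292² = 0.03041.
D = q·S·CD = 8141 × 30.6 × 0.03041 = 7577 N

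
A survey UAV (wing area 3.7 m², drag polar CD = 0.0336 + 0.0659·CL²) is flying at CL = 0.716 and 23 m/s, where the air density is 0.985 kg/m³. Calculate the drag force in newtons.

D = 65 N

CD = 0.0336 + 0.0659 × 0.716² = 0.06738
D = ½ρv²S·CD = ½ × 0.985 × 23² × 3.7 × 0.06738 = 65 N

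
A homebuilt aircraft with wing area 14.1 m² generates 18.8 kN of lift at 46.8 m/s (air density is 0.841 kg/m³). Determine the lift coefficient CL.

CL = 1.45

From L = ½ρv²S·CL, rearranging gives CL = 2L/(ρv²S).
CL = 2 × 18800 / (0.841 × 46.8² × 14.1) = 1.45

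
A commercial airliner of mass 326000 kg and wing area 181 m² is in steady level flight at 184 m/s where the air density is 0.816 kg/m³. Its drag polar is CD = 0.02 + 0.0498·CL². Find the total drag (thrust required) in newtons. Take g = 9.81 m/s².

D = 2.54×10^5 N

In steady level flight, lift balances weight: W = mg = 326000 × 9.81 = 3.1981×10^6 N.
Dynamic pressure q = 0.5 × 0.816 × 184² = 13810 Pa.
CL = 2W/(ρv²S) = 2×3.1981×10^6/(0.816×184²×181) = 1.279.
CD = 0.02 + 0.0498 × 1.279² = 0.1015.
D = q·S·CD = 13810 × 181 × 0.1015 = 2.537×10^5 N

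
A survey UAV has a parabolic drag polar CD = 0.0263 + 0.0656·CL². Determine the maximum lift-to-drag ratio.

For CD = CD0 + K·CL², (L/D)max occurs at CL* = √(CD0/K) and equals 1/(2√(K·CD0)).
(L/D)max = 1/(2√(0.0656 × 0.0263)) = 1/(2 × 0.04154) = 12

(L/D)max = 12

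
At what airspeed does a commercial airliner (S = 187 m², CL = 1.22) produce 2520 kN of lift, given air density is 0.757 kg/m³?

L = ½ρv²S·CL ⇒ v = √(2L/(ρ·S·CL))
v = √(2 × 2.52×10^6 / (0.757 × 187 × 1.22)) = √29180 = 171 m/s

v = 171 m/s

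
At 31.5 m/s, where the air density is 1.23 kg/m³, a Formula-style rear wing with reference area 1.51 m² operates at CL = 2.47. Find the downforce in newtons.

Dynamic pressure q = ½ρv² = ½ × 1.23 × 31.5² = 610.2 Pa.
L = q·S·CL = 610.2 × 1.51 × 2.47 = 2280 N

L = 2280 N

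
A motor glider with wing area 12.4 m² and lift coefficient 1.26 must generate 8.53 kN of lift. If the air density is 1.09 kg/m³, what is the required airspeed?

v = 31.7 m/s

L = ½ρv²S·CL ⇒ v = √(2L/(ρ·S·CL))
v = √(2 × 8530 / (1.09 × 12.4 × 1.26)) = √1002 = 31.7 m/s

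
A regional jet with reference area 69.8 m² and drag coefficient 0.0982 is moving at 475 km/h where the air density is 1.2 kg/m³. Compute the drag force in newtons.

Convert speed: v = 475 km/h ÷ 3.6 = 131.9 m/s.
D = ½ρv²S·CD = ½ × 1.2 × 131.9² × 69.8 × 0.0982 = 71600 N ≈ 71.6 kN

D = 71600 N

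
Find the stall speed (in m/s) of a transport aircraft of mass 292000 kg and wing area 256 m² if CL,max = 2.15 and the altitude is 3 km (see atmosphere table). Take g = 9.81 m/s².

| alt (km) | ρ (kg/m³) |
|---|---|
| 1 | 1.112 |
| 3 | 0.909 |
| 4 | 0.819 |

V_stall = 107 m/s

At 3 km, from the table: ρ = 0.909 kg/m³.
Weight W = mg = 292000 × 9.81 = 2.865×10^6 N.
From L = ½ρV²S·CL,max = W: V_stall = √(2W/(ρSCL,max)) = √(2·2.865×10^6/(0.909·256·2.15))
V_stall = √11450 = 107 m/s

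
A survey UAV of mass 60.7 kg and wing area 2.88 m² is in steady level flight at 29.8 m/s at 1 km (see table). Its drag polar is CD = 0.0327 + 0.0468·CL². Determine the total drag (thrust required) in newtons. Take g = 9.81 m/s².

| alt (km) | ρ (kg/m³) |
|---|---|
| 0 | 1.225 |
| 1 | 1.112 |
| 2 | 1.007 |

D = 58.2 N

At 1 km, from the table: ρ = 1.112 kg/m³.
Weight W = mg = 60.7 × 9.81 = 595.47 N; in level flight L = W.
Dynamic pressure q = 0.5 × 1.112 × 29.8² = 493.8 Pa.
CL = W/(q·S) = 595.47 / (493.8 × 2.88) = 0.4188.
CD = 0.0327 + 0.0468 × 0.4188² = 0.04091.
D = q·S·CD = 493.8 × 2.88 × 0.04091 = 58.17 N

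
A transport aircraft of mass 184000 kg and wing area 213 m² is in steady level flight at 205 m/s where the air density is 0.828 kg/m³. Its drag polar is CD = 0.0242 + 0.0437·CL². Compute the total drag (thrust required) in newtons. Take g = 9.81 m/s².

D = 1.28×10^5 N

In steady level flight, lift balances weight: W = mg = 184000 × 9.81 = 1.805×10^6 N.
q = ½ρv² = ½ × 0.828 × 205² = 17400 Pa.
CL = 2W/(ρv²S) = 2×1.805×10^6/(0.828×205²×213) = 0.4871.
CD = 0.0242 + 0.0437 × 0.4871² = 0.03457.
D = q·S·CD = 17400 × 213 × 0.03457 = 1.281×10^5 N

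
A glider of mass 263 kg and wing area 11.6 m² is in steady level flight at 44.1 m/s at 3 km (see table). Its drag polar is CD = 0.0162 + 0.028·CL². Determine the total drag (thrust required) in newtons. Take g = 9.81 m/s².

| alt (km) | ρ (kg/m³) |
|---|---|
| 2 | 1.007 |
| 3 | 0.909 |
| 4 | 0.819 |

At 3 km, from the table: ρ = 0.909 kg/m³.
Level flight ⇒ L = W = m·g = 263 × 9.81 = 2580 N.
Dynamic pressure q = 0.5 × 0.909 × 44.1² = 883.9 Pa.
CL = 2W/(ρv²S) = 2×2580/(0.909×44.1²×11.6) = 0.2516.
CD = 0.0162 + 0.028 × 0.2516² = 0.01797.
D = q·S·CD = 883.9 × 11.6 × 0.01797 = 184.3 N

D = 184 N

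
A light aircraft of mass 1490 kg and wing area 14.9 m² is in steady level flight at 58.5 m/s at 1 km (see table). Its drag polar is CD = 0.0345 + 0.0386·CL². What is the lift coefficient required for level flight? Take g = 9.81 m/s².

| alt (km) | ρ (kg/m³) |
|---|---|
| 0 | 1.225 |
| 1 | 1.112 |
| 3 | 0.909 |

CL = 0.516

At 1 km, from the table: ρ = 1.112 kg/m³.
Weight W = mg = 1490 × 9.81 = 14617 N; in level flight L = W.
Dynamic pressure q = 0.5 × 1.112 × 58.5² = 1903 Pa.
CL = 2W/(ρv²S) = 2×14617/(1.112×58.5²×14.9) = 0.5156.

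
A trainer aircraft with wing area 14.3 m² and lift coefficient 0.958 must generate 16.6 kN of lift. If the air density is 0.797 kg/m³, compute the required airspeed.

v = 55.1 m/s

L = ½ρv²S·CL ⇒ v = √(2L/(ρ·S·CL))
v = √(2 × 16600 / (0.797 × 14.3 × 0.958)) = √3041 = 55.1 m/s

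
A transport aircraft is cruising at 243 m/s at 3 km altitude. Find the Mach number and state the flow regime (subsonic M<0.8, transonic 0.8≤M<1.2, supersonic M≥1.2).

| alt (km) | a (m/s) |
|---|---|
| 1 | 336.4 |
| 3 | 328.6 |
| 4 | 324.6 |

M = 0.74 (subsonic)

At 3 km, from the table: a = 328.6 m/s.
M = v/a = 243 / 328.6 = 0.74
M = 0.74 → subsonic.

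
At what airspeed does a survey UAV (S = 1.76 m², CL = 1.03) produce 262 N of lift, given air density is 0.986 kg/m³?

L = ½ρv²S·CL ⇒ v = √(2L/(ρ·S·CL))
v = √(2 × 262 / (0.986 × 1.76 × 1.03)) = √293.2 = 17.1 m/s

v = 17.1 m/s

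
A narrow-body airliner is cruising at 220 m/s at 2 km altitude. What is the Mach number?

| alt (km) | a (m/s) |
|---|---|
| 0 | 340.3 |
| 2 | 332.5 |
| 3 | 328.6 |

At 2 km, from the table: a = 332.5 m/s.
M = v/a = 220 / 332.5 = 0.662

M = 0.662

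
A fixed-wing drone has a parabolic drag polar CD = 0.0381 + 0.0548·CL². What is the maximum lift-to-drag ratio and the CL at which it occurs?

(L/D)max = 10.9, at CL = 0.834

For CD = CD0 + K·CL², (L/D)max occurs at CL* = √(CD0/K) and equals 1/(2√(K·CD0)).
(L/D)max = 1/(2√(0.0548 × 0.0381)) = 1/(2 × 0.04569) = 10.9
CL* = √(0.0381/0.0548) = 0.834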